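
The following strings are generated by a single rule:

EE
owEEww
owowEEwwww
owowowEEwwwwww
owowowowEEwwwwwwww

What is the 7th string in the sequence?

owowowowowowEEwwwwwwwwwwww

Each term wraps the previous one in ow on the left and ww on the right.
From owowowowEEwwwwwwww, 2 further steps: owowowowEEwwwwwwww → owowowowowEEwwwwwwwwww → (answer).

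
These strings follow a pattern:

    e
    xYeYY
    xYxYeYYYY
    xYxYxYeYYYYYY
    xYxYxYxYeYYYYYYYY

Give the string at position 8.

s(k+1) = xY·s(k)·YY, so each term gains xY as a prefix and YY as a suffix.
From xYxYxYxYeYYYYYYYY, 3 further steps: xYxYxYxYeYYYYYYYY → xYxYxYxYxYeYYYYYYYYYY → xYxYxYxYxYxYeYYYYYYYYYYYY → (answer).

xYxYxYxYxYxYxYeYYYYYYYYYYYYYY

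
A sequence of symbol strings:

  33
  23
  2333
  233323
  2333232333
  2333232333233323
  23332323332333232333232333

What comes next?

233323233323332323332323332333232333233323

From term 3 onward, concatenate the last term with the second-to-last: 23·33 = 2333, 2333·23 = 233323, …
The next term joins 23332323332333232333232333 and 2333232333233323.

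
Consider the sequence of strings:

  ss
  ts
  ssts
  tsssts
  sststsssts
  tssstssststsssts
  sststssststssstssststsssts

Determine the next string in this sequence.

This is a Fibonacci-style word recurrence s(k) = s(k−2)·s(k−1): e.g. ss·ts = ssts.
So term 8 is tssstssststsssts·sststssststssstssststsssts.

tssstssststssstssststssststssstssststsssts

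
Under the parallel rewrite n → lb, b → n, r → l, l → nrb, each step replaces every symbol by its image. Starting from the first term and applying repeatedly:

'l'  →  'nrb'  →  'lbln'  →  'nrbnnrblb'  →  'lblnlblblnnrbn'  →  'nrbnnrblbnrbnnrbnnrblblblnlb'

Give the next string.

lblnlblblnnrbnlblnlblblnlblblnnrbnnrbnnrblbnrbn

Applying the rule to each of the 28 symbols of nrbnnrblbnrbnnrbnnrblblblnlb gives the pieces lb l n lb lb l n nrb n lb l n lb lb l n lb lb l n nrb n nrb n nrb lb nrb n, which concatenate to the answer.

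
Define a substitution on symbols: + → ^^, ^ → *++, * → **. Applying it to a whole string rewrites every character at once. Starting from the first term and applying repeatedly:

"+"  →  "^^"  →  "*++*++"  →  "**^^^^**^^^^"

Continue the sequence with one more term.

*****++*++*++*++*****++*++*++*++

Apply φ to **^^^^**^^^^ symbol by symbol: *→**, *→**, ^→*++, ^→*++, ^→*++, ^→*++, *→**, *→**, ^→*++, ^→*++, ^→*++, ^→*++; joined: ** ** *++ *++ *++ *++ ** ** *++ *++ *++ *++.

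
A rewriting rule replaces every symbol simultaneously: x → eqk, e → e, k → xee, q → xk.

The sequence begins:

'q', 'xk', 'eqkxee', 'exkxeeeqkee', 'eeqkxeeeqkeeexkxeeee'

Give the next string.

Rewriting the 20 symbols of eeqkxeeeqkeeexkxeeee one by one yields e e xk xee eqk e e e xk xee e e e eqk xee eqk e e e e; concatenated:

eexkxeeeqkeeexkxeeeeeeqkxeeeqkeeee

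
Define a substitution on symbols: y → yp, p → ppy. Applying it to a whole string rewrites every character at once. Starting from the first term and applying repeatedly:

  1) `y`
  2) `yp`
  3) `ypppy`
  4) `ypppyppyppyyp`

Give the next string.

ypppyppyppyypppyppyypppyppyypypppy

φ(ypppyppyppyyp) expands symbol-by-symbol to yp ppy ppy ppy yp ppy ppy yp ppy ppy yp yp ppy; joining the 13 pieces gives the next term.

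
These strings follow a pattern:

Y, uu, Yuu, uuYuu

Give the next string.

YuuuuYuu

Each term (from the third on) is the two preceding terms concatenated in order: term 3 = Y·uu = Yuu.
The next term joins Yuu and uuYuu.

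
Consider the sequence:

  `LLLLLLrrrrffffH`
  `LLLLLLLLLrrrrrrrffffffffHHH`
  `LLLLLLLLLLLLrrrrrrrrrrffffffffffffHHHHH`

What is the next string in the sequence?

Reading off run lengths: L runs 6, 9, 12; r runs 4, 7, 10; f runs 4, 8, 12; H runs 1, 3, 5 — each is linear in n (n = 1, 2, …).
For the next term, n = 4, so the run lengths are 15, 13, 16, 7.

LLLLLLLLLLLLLLLrrrrrrrrrrrrrffffffffffffffffHHHHHHH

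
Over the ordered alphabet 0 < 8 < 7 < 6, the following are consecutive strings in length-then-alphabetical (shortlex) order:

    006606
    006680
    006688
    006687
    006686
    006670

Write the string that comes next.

006678

Treat 006670 as a base-4 numeral over the given alphabet and add one, carrying through any trailing 6's.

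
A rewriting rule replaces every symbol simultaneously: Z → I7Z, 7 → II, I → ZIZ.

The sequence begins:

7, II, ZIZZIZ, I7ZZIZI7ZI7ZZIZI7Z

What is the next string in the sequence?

Applying the rule to each of the 18 symbols of I7ZZIZI7ZI7ZZIZI7Z gives the pieces ZIZ II I7Z I7Z ZIZ I7Z ZIZ II I7Z ZIZ II I7Z I7Z ZIZ I7Z ZIZ II I7Z, which concatenate to the answer.

ZIZIII7ZI7ZZIZI7ZZIZIII7ZZIZIII7ZI7ZZIZI7ZZIZIII7Z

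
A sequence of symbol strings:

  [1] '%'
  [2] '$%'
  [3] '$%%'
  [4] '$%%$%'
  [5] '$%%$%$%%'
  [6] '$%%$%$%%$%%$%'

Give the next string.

$%%$%$%%$%%$%$%%$%$%%

From term 3 onward, concatenate the last term with the second-to-last: $%·% = $%%, $%%·$% = $%%$%, …
The next term joins $%%$%$%%$%%$% and $%%$%$%%.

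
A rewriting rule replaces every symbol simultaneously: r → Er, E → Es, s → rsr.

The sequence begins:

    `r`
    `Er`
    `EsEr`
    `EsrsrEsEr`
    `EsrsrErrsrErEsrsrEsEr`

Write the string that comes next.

φ(EsrsrErrsrErEsrsrEsEr) expands symbol-by-symbol to Es rsr Er rsr Er Es Er Er rsr Er Es Er Es rsr Er rsr Er Es rsr Es Er; joining the 21 pieces gives the next term.

EsrsrErrsrErEsErErrsrErEsErEsrsrErrsrErEsrsrEsEr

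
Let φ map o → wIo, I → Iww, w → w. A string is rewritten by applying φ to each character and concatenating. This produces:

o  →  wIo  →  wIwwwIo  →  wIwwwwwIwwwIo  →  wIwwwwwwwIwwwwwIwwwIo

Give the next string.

wIwwwwwwwwwIwwwwwwwIwwwwwIwwwIo

φ(wIwwwwwwwIwwwwwIwwwIo) expands symbol-by-symbol to w Iww w w w w w w w Iww w w w w w Iww w w w Iww wIo; joining the 21 pieces gives the next term.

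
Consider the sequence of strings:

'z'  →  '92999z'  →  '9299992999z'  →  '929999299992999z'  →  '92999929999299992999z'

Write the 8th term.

Each term is the previous one with 92999 prepended.
From 92999929999299992999z, 3 further steps: 92999929999299992999z → 9299992999929999299992999z → 929999299992999929999299992999z → (answer).

92999929999299992999929999299992999z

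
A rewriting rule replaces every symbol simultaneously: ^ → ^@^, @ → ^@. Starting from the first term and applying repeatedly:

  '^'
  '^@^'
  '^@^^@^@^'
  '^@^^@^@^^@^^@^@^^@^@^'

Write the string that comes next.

Replace each of the 21 characters of ^@^^@^@^^@^^@^@^^@^@^ in place — ^@^ ^@ ^@^ ^@^ ^@ ^@^ ^@ ^@^ ^@^ ^@ ^@^ ^@^ ^@ ^@^ ^@ ^@^ ^@^ ^@ ^@^ ^@ ^@^ — and concatenate.

^@^^@^@^^@^^@^@^^@^@^^@^^@^@^^@^^@^@^^@^@^^@^^@^@^^@^@^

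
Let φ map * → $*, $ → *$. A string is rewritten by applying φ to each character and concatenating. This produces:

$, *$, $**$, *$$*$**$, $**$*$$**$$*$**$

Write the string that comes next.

Rewriting the 16 symbols of $**$*$$**$$*$**$ one by one yields *$ $* $* *$ $* *$ *$ $* $* *$ *$ $* *$ $* $* *$; concatenated:

*$$*$**$$**$*$$*$**$*$$**$$*$**$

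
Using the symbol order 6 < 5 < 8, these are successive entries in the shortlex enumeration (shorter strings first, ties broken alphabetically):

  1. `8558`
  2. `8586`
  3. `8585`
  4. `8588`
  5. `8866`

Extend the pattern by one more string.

Treat 8866 as a base-3 numeral over the given alphabet and add one, carrying through any trailing 8's.

8865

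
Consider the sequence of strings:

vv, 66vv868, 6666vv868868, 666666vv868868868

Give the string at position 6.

Every step adds 66 to the front and 868 to the end of the previous string.
From 666666vv868868868, 2 further steps: 666666vv868868868 → 66666666vv868868868868 → (answer).

6666666666vv868868868868868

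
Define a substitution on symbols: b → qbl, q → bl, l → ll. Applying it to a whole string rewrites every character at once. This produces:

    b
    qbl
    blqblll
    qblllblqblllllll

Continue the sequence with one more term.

Replace each of the 16 characters of qblllblqblllllll in place — bl qbl ll ll ll qbl ll bl qbl ll ll ll ll ll ll ll — and concatenate.

blqblllllllqblllblqblllllllllllllll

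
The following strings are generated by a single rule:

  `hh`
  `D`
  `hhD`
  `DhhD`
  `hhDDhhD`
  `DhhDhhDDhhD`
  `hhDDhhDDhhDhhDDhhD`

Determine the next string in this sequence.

Each term (from the third on) is the two preceding terms concatenated in order: term 3 = hh·D = hhD.
So term 8 is DhhDhhDDhhD·hhDDhhDDhhDhhDDhhD.

DhhDhhDDhhDhhDDhhDDhhDhhDDhhD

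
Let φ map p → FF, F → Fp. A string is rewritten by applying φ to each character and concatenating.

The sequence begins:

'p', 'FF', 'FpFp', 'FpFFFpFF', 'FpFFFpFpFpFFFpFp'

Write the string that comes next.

Applying the rule to each of the 16 symbols of FpFFFpFpFpFFFpFp gives the pieces Fp FF Fp Fp Fp FF Fp FF Fp FF Fp Fp Fp FF Fp FF, which concatenate to the answer.

FpFFFpFpFpFFFpFFFpFFFpFpFpFFFpFF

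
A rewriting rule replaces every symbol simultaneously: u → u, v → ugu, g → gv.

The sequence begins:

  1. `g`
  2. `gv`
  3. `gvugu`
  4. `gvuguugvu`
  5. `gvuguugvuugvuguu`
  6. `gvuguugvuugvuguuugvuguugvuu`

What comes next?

Rewriting the 27 symbols of gvuguugvuugvuguuugvuguugvuu one by one yields gv ugu u gv u u gv ugu u u gv ugu u gv u u u gv ugu u gv u u gv ugu u u; concatenated:

gvuguugvuugvuguuugvuguugvuuugvuguugvuugvuguuu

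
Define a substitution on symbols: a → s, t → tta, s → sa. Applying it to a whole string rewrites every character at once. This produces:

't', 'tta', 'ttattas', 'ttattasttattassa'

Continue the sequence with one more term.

Rewriting the 16 symbols of ttattasttattassa one by one yields tta tta s tta tta s sa tta tta s tta tta s sa sa s; concatenated:

ttattasttattassattattasttattassasas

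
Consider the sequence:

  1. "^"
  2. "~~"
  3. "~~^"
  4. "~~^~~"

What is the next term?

This is a Fibonacci-style word recurrence s(k) = s(k−1)·s(k−2): e.g. ~~·^ = ~~^.
The next term joins ~~^~~ and ~~^.

~~^~~~~^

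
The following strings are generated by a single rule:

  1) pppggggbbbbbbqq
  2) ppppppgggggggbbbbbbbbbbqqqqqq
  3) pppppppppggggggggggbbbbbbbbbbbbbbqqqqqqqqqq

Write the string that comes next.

ppppppppppppgggggggggggggbbbbbbbbbbbbbbbbbbqqqqqqqqqqqqqq

Reading off run lengths: p runs 3, 6, 9; g runs 4, 7, 10; b runs 6, 10, 14; q runs 2, 6, 10 — each is linear in n (n = 1, 2, …).
Setting n = 4 gives 12, 13, 18, 14 characters in each block.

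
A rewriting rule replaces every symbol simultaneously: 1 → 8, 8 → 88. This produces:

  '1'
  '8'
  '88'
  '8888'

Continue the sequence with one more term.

Rewriting each symbol of 8888: 8→88, 8→88, 8→88, 8→88, which concatenates to 88 88 88 88.

88888888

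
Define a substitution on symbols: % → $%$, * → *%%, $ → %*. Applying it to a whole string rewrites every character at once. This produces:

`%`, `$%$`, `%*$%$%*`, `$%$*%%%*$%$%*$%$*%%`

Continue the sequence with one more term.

Rewriting the 19 symbols of $%$*%%%*$%$%*$%$*%% one by one yields %* $%$ %* *%% $%$ $%$ $%$ *%% %* $%$ %* $%$ *%% %* $%$ %* *%% $%$ $%$; concatenated:

%*$%$%**%%$%$$%$$%$*%%%*$%$%*$%$*%%%*$%$%**%%$%$$%$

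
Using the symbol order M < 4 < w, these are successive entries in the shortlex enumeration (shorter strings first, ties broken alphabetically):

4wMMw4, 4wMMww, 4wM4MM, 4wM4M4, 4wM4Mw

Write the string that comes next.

The successor of 4wM4Mw increments the rightmost position that isn't already w and resets every position after it to M.

4wM44M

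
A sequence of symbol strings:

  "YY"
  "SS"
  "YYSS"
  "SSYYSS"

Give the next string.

This is a Fibonacci-style word recurrence s(k) = s(k−2)·s(k−1): e.g. YY·SS = YYSS.
Continuing: YYSS · SSYYSS gives term 5.

YYSSSSYYSS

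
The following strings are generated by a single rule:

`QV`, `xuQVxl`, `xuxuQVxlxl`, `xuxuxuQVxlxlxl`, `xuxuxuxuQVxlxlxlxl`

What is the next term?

s(k+1) = xu·s(k)·xl, so each term gains xu as a prefix and xl as a suffix.
So the next term is xu·xuxuxuxuQVxlxlxlxl·xl.

xuxuxuxuxuQVxlxlxlxlxl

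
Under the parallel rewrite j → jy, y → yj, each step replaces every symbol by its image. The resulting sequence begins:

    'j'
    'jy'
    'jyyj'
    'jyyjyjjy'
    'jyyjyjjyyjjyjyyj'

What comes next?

Rewriting the 16 symbols of jyyjyjjyyjjyjyyj one by one yields jy yj yj jy yj jy jy yj yj jy jy yj jy yj yj jy; concatenated:

jyyjyjjyyjjyjyyjyjjyjyyjjyyjyjjy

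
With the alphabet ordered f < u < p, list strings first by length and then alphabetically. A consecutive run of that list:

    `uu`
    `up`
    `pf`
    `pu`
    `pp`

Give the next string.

After pp the length-2 strings are exhausted; the first length-3 string is 3 copies of f.

fff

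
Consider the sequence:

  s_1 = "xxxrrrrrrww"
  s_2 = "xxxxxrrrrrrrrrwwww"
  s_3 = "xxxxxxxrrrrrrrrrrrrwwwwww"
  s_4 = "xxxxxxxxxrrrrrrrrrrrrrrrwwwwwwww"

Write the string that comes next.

The n-th term is 2n-1 x's then 3n r's then 2n-2 w's, where the shown terms are n = 2, 3, 4, 5.
Setting n = 6 gives 11, 18, 10 characters in each block.

xxxxxxxxxxxrrrrrrrrrrrrrrrrrrwwwwwwwwww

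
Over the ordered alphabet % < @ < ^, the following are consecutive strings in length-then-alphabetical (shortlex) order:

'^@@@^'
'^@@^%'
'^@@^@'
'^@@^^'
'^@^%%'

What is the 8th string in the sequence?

Continuing the enumeration 3 steps past ^@^%%: ^@^%% → ^@^%@ → ^@^%^ → (answer).

^@^@%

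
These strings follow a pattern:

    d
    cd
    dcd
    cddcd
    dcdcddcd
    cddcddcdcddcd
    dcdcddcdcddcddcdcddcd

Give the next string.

cddcddcdcddcddcdcddcdcddcddcdcddcd

Each term (from the third on) is the two preceding terms concatenated in order: term 3 = d·cd = dcd.
The next term joins cddcddcdcddcd and dcdcddcdcddcddcdcddcd.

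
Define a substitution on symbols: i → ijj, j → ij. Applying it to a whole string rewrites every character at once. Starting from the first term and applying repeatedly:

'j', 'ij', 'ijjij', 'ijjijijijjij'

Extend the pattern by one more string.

Rewriting each symbol of ijjijijijjij: i→ijj, j→ij, j→ij, i→ijj, j→ij, i→ijj, j→ij, i→ijj, j→ij, j→ij, i→ijj, j→ij, which concatenates to ijj ij ij ijj ij ijj ij ijj ij ij ijj ij.

ijjijijijjijijjijijjijijijjij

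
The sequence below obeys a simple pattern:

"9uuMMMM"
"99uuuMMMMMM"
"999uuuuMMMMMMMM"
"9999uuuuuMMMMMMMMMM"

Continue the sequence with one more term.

99999uuuuuuMMMMMMMMMMMM

Reading off run lengths: 9 runs 1, 2, 3, 4; u runs 2, 3, 4, 5; M runs 4, 6, 8, 10 — each is linear in n, where the shown terms are n = 2, 3, 4, 5.
For the next term, n = 6, so the run lengths are 5, 6, 12.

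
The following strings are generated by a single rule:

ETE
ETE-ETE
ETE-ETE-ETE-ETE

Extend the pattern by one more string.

Each string is two copies of the previous one joined by '-'.
One more doubling of ETE-ETE-ETE-ETE gives the answer.

ETE-ETE-ETE-ETE-ETE-ETE-ETE-ETE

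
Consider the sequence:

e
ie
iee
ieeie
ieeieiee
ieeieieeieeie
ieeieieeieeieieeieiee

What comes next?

ieeieieeieeieieeieieeieeieieeieeie

From term 3 onward, concatenate the last term with the second-to-last: ie·e = iee, iee·ie = ieeie, …
The next term joins ieeieieeieeieieeieiee and ieeieieeieeie.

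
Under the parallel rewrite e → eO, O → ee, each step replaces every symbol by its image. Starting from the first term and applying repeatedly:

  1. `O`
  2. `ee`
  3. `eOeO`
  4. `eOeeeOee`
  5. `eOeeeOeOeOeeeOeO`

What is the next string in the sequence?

eOeeeOeOeOeeeOeeeOeeeOeOeOeeeOee

Applying the rule to each of the 16 symbols of eOeeeOeOeOeeeOeO gives the pieces eO ee eO eO eO ee eO ee eO ee eO eO eO ee eO ee, which concatenate to the answer.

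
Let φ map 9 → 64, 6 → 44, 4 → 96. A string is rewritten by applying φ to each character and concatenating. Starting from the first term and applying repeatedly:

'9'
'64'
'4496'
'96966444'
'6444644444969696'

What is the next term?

44969696449696969696644464446444

Replace each of the 16 characters of 6444644444969696 in place — 44 96 96 96 44 96 96 96 96 96 64 44 64 44 64 44 — and concatenate.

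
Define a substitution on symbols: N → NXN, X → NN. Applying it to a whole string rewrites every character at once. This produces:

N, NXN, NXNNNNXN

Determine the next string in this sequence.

Rewriting each symbol of NXNNNNXN: N→NXN, X→NN, N→NXN, N→NXN, N→NXN, N→NXN, X→NN, N→NXN, which concatenates to NXN NN NXN NXN NXN NXN NN NXN.

NXNNNNXNNXNNXNNXNNNNXN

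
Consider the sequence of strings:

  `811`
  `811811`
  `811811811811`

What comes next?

Every step duplicates the string.
Doubling 811811811811:

811811811811811811811811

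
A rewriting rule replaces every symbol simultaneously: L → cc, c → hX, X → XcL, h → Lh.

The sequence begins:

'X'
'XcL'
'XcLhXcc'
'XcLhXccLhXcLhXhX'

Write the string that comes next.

Applying the rule to each of the 16 symbols of XcLhXccLhXcLhXhX gives the pieces XcL hX cc Lh XcL hX hX cc Lh XcL hX cc Lh XcL Lh XcL, which concatenate to the answer.

XcLhXccLhXcLhXhXccLhXcLhXccLhXcLLhXcL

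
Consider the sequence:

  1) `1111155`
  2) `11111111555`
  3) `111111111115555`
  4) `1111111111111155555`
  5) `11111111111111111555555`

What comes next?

Reading off run lengths: 1 runs 5, 8, 11, 14, 17; 5 runs 2, 3, 4, 5, 6 — each is linear in n (n = 1, 2, …).
Setting n = 6 gives 20, 7 characters in each block.

111111111111111111115555555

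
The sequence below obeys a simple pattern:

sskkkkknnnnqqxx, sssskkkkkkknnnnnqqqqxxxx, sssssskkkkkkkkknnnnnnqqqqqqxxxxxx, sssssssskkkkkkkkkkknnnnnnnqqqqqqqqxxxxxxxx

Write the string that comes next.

Term n consists of 2n s's, followed by 2n+3 k's, followed by n+3 n's, followed by 2n q's, followed by 2n x's (n = 1, 2, …).
For the next term, n = 5, so the run lengths are 10, 13, 8, 10, 10.

sssssssssskkkkkkkkkkkkknnnnnnnnqqqqqqqqqqxxxxxxxxxx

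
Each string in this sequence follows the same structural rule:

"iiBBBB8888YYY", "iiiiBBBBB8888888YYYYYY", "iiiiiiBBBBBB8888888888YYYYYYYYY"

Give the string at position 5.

The n-th term is 2n i's then n+3 B's then 3n+1 8's then 3n Y's (n = 1, 2, …).
Setting n = 5 gives 10, 8, 16, 15 characters in each block.

iiiiiiiiiiBBBBBBBB8888888888888888YYYYYYYYYYYYYYY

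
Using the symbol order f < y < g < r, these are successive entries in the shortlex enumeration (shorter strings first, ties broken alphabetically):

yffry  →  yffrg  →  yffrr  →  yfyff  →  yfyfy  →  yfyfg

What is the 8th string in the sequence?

yfyyf

Continuing the enumeration 2 steps past yfyfg: yfyfg → yfyfr → (answer).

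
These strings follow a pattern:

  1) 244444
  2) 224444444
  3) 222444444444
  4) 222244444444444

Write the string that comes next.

222224444444444444

Term n consists of n-1 2's, followed by 2n+1 4's, where the shown terms are n = 2, 3, 4, 5.
At n = 6 the blocks have lengths 5, 13.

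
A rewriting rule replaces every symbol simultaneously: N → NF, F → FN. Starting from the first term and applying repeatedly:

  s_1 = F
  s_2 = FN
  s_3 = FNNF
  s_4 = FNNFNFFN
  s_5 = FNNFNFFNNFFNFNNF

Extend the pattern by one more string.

Rewriting the 16 symbols of FNNFNFFNNFFNFNNF one by one yields FN NF NF FN NF FN FN NF NF FN FN NF FN NF NF FN; concatenated:

FNNFNFFNNFFNFNNFNFFNFNNFFNNFNFFN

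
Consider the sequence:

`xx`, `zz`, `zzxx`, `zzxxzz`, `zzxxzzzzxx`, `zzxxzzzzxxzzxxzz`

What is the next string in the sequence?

Each term (from the third on) is the previous term followed by the one before it: term 3 = zz·xx = zzxx.
So term 7 is zzxxzzzzxxzzxxzz·zzxxzzzzxx.

zzxxzzzzxxzzxxzzzzxxzzzzxx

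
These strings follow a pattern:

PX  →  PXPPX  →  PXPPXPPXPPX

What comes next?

PXPPXPPXPPXPPXPPXPPXPPX

Every step duplicates the string with 'P' between the halves.
So the next term is two copies of PXPPXPPXPPX with 'P' between the halves.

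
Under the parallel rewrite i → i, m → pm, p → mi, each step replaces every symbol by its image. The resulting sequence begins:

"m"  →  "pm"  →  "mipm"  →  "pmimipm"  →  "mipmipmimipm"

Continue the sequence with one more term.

Rewriting each symbol of mipmipmimipm: m→pm, i→i, p→mi, m→pm, i→i, p→mi, m→pm, i→i, m→pm, i→i, p→mi, m→pm, which concatenates to pm i mi pm i mi pm i pm i mi pm.

pmimipmimipmipmimipm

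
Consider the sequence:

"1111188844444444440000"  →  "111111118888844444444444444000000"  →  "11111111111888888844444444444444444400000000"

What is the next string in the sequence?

1111111111111188888888844444444444444444444440000000000

Term n consists of 3n-1 1's, followed by 2n-1 8's, followed by 4n+2 4's, followed by 2n 0's, where the shown terms are n = 2, 3, 4.
Setting n = 5 gives 14, 9, 22, 10 characters in each block.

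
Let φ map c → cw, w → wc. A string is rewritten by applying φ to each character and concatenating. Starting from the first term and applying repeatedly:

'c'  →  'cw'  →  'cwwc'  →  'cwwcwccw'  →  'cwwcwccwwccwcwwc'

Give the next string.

Rewriting the 16 symbols of cwwcwccwwccwcwwc one by one yields cw wc wc cw wc cw cw wc wc cw cw wc cw wc wc cw; concatenated:

cwwcwccwwccwcwwcwccwcwwccwwcwccw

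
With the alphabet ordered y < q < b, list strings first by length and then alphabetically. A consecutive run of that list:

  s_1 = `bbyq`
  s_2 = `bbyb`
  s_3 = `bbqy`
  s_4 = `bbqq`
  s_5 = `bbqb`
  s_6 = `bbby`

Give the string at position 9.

yyyyy

Continuing the enumeration 3 steps past bbby: bbby → bbbq → bbbb → (answer).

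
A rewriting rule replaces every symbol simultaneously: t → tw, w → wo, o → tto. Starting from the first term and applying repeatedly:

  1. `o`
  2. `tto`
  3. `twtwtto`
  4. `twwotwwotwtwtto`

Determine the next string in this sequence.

twwowottotwwowottotwwotwwotwtwtto

Applying the rule to each of the 15 symbols of twwotwwotwtwtto gives the pieces tw wo wo tto tw wo wo tto tw wo tw wo tw tw tto, which concatenate to the answer.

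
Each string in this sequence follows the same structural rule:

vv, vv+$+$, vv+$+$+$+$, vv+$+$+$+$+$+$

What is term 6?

Each term is the previous one with +$+$ appended.
From vv+$+$+$+$+$+$, 2 further steps: vv+$+$+$+$+$+$ → vv+$+$+$+$+$+$+$+$ → (answer).

vv+$+$+$+$+$+$+$+$+$+$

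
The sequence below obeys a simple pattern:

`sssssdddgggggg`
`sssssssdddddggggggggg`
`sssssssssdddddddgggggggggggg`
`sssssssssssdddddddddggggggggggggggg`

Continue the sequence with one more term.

Term n consists of 2n+1 s's, followed by 2n-1 d's, followed by 3n g's, where the shown terms are n = 2, 3, 4, 5.
Setting n = 6 gives 13, 11, 18 characters in each block.

sssssssssssssdddddddddddgggggggggggggggggg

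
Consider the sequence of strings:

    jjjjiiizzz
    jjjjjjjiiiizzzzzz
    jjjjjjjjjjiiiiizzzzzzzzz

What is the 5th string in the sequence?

Term n consists of 3n+1 j's, followed by n+2 i's, followed by 3n z's (n = 1, 2, …).
For term 5, n = 5, so the run lengths are 16, 7, 15.

jjjjjjjjjjjjjjjjiiiiiiizzzzzzzzzzzzzzz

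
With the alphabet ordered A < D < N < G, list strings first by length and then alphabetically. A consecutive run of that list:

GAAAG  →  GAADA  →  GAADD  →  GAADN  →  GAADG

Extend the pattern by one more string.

GAANA

The successor of GAADG increments the rightmost position that isn't already G and resets every position after it to A.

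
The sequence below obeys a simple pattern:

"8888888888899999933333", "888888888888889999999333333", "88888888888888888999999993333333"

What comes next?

8888888888888888888899999999933333333

The n-th term is 3n+2 8's then n+3 9's then n+2 3's, where the shown terms are n = 3, 4, 5.
At n = 6 the blocks have lengths 20, 9, 8.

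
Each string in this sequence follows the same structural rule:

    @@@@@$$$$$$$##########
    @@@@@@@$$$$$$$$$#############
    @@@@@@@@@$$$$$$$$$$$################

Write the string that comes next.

Reading off run lengths: @ runs 5, 7, 9; $ runs 7, 9, 11; # runs 10, 13, 16 — each is linear in n, where the shown terms are n = 3, 4, 5.
Setting n = 6 gives 11, 13, 19 characters in each block.

@@@@@@@@@@@$$$$$$$$$$$$$###################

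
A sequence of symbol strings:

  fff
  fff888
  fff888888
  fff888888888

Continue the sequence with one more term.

Each term is the previous one with 888 appended.
One more step from fff888888888 gives the answer.

fff888888888888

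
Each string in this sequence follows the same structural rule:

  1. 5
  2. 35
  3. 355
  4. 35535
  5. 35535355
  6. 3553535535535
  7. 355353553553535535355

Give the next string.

This is a Fibonacci-style word recurrence s(k) = s(k−1)·s(k−2): e.g. 35·5 = 355.
The next term joins 355353553553535535355 and 3553535535535.

3553535535535355353553553535535535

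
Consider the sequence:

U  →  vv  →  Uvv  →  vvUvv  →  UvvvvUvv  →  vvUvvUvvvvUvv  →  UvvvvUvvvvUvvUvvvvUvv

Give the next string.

This is a Fibonacci-style word recurrence s(k) = s(k−2)·s(k−1): e.g. U·vv = Uvv.
So term 8 is vvUvvUvvvvUvv·UvvvvUvvvvUvvUvvvvUvv.

vvUvvUvvvvUvvUvvvvUvvvvUvvUvvvvUvv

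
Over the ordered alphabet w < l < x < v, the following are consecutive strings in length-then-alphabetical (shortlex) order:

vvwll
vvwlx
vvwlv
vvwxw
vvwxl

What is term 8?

vvwvw

Advancing 3 positions from vvwxl through vvwxl → vvwxx → vvwxv reaches term 8.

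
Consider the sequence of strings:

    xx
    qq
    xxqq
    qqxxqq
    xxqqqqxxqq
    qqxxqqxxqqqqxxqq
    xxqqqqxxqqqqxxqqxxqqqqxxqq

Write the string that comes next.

qqxxqqxxqqqqxxqqxxqqqqxxqqqqxxqqxxqqqqxxqq

This is a Fibonacci-style word recurrence s(k) = s(k−2)·s(k−1): e.g. xx·qq = xxqq.
The next term joins qqxxqqxxqqqqxxqq and xxqqqqxxqqqqxxqqxxqqqqxxqq.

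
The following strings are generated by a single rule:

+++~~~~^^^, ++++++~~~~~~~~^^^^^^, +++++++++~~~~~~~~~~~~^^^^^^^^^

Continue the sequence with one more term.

Each string has the form +^{3n} ~^{4n} ^^{3n} (n = 1, 2, …).
At n = 4 the blocks have lengths 12, 16, 12.

++++++++++++~~~~~~~~~~~~~~~~^^^^^^^^^^^^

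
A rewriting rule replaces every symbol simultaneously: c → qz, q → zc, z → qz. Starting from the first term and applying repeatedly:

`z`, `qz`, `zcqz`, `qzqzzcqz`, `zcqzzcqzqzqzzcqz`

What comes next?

Applying the rule to each of the 16 symbols of zcqzzcqzqzqzzcqz gives the pieces qz qz zc qz qz qz zc qz zc qz zc qz qz qz zc qz, which concatenate to the answer.

qzqzzcqzqzqzzcqzzcqzzcqzqzqzzcqz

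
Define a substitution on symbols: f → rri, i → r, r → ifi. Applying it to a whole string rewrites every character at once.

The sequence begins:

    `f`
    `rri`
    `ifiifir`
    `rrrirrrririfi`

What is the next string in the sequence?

ifiifiifirifiifiifiifirifirrrir

Replace each of the 13 characters of rrrirrrririfi in place — ifi ifi ifi r ifi ifi ifi ifi r ifi r rri r — and concatenate.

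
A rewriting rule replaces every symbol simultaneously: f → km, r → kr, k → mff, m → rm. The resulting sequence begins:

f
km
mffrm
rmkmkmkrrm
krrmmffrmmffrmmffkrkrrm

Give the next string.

Replace each of the 23 characters of krrmmffrmmffrmmffkrkrrm in place — mff kr kr rm rm km km kr rm rm km km kr rm rm km km mff kr mff kr kr rm — and concatenate.

mffkrkrrmrmkmkmkrrmrmkmkmkrrmrmkmkmmffkrmffkrkrrm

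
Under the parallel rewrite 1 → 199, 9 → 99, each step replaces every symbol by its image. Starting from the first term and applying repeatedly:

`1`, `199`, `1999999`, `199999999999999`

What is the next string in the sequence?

Rewriting the 15 symbols of 199999999999999 one by one yields 199 99 99 99 99 99 99 99 99 99 99 99 99 99 99; concatenated:

1999999999999999999999999999999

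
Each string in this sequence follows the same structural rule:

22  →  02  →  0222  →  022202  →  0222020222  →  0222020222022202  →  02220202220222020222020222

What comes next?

From term 3 onward, concatenate the last term with the second-to-last: 02·22 = 0222, 0222·02 = 022202, …
Continuing: 02220202220222020222020222 · 0222020222022202 gives term 8.

022202022202220202220202220222020222022202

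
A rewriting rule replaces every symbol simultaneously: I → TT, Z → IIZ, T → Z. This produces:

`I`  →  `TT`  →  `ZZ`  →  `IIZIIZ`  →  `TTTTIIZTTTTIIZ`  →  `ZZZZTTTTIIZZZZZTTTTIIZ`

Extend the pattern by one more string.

IIZIIZIIZIIZZZZZTTTTIIZIIZIIZIIZIIZZZZZTTTTIIZ

Applying the rule to each of the 22 symbols of ZZZZTTTTIIZZZZZTTTTIIZ gives the pieces IIZ IIZ IIZ IIZ Z Z Z Z TT TT IIZ IIZ IIZ IIZ IIZ Z Z Z Z TT TT IIZ, which concatenate to the answer.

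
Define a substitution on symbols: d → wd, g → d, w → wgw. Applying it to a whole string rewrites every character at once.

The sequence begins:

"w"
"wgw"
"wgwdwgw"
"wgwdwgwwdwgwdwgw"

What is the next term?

wgwdwgwwdwgwdwgwwgwwdwgwdwgwwdwgwdwgw

φ(wgwdwgwwdwgwdwgw) expands symbol-by-symbol to wgw d wgw wd wgw d wgw wgw wd wgw d wgw wd wgw d wgw; joining the 16 pieces gives the next term.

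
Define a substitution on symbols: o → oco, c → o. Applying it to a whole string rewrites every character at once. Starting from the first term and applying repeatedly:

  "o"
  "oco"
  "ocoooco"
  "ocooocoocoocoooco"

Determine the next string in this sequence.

ocooocoocoocooocoocooocoocooocoocoocoooco

Replace each of the 17 characters of ocooocoocoocoooco in place — oco o oco oco oco o oco oco o oco oco o oco oco oco o oco — and concatenate.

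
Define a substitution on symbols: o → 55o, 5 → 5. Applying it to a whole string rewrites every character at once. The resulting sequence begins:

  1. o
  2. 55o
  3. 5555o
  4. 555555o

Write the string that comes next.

Apply φ to 555555o symbol by symbol: 5→5, 5→5, 5→5, 5→5, 5→5, 5→5, o→55o; joined: 5 5 5 5 5 5 55o.

55555555o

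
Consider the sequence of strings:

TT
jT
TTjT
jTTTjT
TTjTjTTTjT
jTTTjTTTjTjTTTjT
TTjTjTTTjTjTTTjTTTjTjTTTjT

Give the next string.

This is a Fibonacci-style word recurrence s(k) = s(k−2)·s(k−1): e.g. TT·jT = TTjT.
The next term joins jTTTjTTTjTjTTTjT and TTjTjTTTjTjTTTjTTTjTjTTTjT.

jTTTjTTTjTjTTTjTTTjTjTTTjTjTTTjTTTjTjTTTjT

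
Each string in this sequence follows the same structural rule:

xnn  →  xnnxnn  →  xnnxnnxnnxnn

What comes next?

s(k+1) = s(k)·s(k) — each term doubles the last.
So the next term is two copies of xnnxnnxnnxnn.

xnnxnnxnnxnnxnnxnnxnnxnn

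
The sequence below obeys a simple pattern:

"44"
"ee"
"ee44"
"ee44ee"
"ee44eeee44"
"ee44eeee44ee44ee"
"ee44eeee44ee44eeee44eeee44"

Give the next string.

ee44eeee44ee44eeee44eeee44ee44eeee44ee44ee

Each term (from the third on) is the previous term followed by the one before it: term 3 = ee·44 = ee44.
So term 8 is ee44eeee44ee44eeee44eeee44·ee44eeee44ee44ee.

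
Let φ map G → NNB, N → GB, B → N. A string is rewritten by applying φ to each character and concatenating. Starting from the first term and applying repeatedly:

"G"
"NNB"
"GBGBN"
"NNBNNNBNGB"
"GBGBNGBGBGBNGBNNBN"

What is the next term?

Rewriting the 18 symbols of GBGBNGBGBGBNGBNNBN one by one yields NNB N NNB N GB NNB N NNB N NNB N GB NNB N GB GB N GB; concatenated:

NNBNNNBNGBNNBNNNBNNNBNGBNNBNGBGBNGB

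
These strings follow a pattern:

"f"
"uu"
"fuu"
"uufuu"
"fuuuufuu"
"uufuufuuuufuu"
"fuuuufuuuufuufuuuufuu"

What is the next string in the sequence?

This is a Fibonacci-style word recurrence s(k) = s(k−2)·s(k−1): e.g. f·uu = fuu.
Continuing: uufuufuuuufuu · fuuuufuuuufuufuuuufuu gives term 8.

uufuufuuuufuufuuuufuuuufuufuuuufuu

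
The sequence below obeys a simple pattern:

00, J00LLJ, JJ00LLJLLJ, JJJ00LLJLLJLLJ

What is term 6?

Every step adds J to the front and LLJ to the end of the previous string.
From JJJ00LLJLLJLLJ, 2 further steps: JJJ00LLJLLJLLJ → JJJJ00LLJLLJLLJLLJ → (answer).

JJJJJ00LLJLLJLLJLLJLLJ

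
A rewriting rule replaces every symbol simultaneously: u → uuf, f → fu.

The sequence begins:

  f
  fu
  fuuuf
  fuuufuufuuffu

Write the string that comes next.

Rewriting the 13 symbols of fuuufuufuuffu one by one yields fu uuf uuf uuf fu uuf uuf fu uuf uuf fu fu uuf; concatenated:

fuuufuufuuffuuufuuffuuufuuffufuuuf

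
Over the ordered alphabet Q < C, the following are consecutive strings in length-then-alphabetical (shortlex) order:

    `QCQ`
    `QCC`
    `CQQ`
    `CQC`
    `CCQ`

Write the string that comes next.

CCC

Find the rightmost character of CCQ below C, bump it to the next letter, and reset everything to its right to Q.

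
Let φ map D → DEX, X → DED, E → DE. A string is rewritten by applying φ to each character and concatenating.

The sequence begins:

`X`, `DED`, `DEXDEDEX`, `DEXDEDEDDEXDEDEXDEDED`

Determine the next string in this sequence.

DEXDEDEDDEXDEDEXDEDEXDEXDEDEDDEXDEDEXDEDEDDEXDEDEXDEDEX

φ(DEXDEDEDDEXDEDEXDEDED) expands symbol-by-symbol to DEX DE DED DEX DE DEX DE DEX DEX DE DED DEX DE DEX DE DED DEX DE DEX DE DEX; joining the 21 pieces gives the next term.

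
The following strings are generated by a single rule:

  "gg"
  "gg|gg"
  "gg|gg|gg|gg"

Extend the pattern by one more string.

Each string is two copies of the previous one joined by '|'.
One more doubling of gg|gg|gg|gg gives the answer.

gg|gg|gg|gg|gg|gg|gg|gg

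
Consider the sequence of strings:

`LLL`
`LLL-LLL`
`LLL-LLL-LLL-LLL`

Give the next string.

LLL-LLL-LLL-LLL-LLL-LLL-LLL-LLL

Each string is two copies of the previous one joined by '-'.
One more doubling of LLL-LLL-LLL-LLL gives the answer.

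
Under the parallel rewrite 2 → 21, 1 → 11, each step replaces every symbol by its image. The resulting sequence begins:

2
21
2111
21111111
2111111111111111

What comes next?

Rewriting the 16 symbols of 2111111111111111 one by one yields 21 11 11 11 11 11 11 11 11 11 11 11 11 11 11 11; concatenated:

21111111111111111111111111111111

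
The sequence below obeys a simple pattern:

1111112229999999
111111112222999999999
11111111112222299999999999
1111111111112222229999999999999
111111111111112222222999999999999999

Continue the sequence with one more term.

Term n consists of 2n 1's, followed by n 2's, followed by 2n+1 9's, where the shown terms are n = 3, 4, 5, 6, 7.
At n = 8 the blocks have lengths 16, 8, 17.

11111111111111112222222299999999999999999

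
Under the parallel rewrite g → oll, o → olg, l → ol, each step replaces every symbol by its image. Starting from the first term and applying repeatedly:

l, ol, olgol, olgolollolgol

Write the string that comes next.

φ(olgolollolgol) expands symbol-by-symbol to olg ol oll olg ol olg ol ol olg ol oll olg ol; joining the 13 pieces gives the next term.

olgolollolgololgolololgolollolgol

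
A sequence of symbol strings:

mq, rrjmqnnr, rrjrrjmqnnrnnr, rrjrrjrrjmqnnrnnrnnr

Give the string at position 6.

Every step adds rrj to the front and nnr to the end of the previous string.
From rrjrrjrrjmqnnrnnrnnr, 2 further steps: rrjrrjrrjmqnnrnnrnnr → rrjrrjrrjrrjmqnnrnnrnnrnnr → (answer).

rrjrrjrrjrrjrrjmqnnrnnrnnrnnrnnr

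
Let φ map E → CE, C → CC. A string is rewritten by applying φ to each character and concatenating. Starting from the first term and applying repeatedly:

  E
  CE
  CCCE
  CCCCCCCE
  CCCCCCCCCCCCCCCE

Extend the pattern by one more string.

Applying the rule to each of the 16 symbols of CCCCCCCCCCCCCCCE gives the pieces CC CC CC CC CC CC CC CC CC CC CC CC CC CC CC CE, which concatenate to the answer.

CCCCCCCCCCCCCCCCCCCCCCCCCCCCCCCE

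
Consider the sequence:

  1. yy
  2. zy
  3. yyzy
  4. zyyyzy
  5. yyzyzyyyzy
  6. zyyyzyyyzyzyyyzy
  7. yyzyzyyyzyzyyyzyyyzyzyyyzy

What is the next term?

From term 3 onward, concatenate the second-to-last term with the last: yy·zy = yyzy, zy·yyzy = zyyyzy, …
Continuing: zyyyzyyyzyzyyyzy · yyzyzyyyzyzyyyzyyyzyzyyyzy gives term 8.

zyyyzyyyzyzyyyzyyyzyzyyyzyzyyyzyyyzyzyyyzy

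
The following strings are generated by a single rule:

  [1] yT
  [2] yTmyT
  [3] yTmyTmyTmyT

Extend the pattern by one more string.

s(k+1) = s(k)·m·s(k) — each term doubles the last with 'm' between the halves.
Doubling yTmyTmyTmyT with 'm' between the halves:

yTmyTmyTmyTmyTmyTmyTmyT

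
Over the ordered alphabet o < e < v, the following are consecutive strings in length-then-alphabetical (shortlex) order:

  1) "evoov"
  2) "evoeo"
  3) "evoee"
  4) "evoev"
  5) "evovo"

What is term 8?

eveoo

Continuing the enumeration 3 steps past evovo: evovo → evove → evovv → (answer).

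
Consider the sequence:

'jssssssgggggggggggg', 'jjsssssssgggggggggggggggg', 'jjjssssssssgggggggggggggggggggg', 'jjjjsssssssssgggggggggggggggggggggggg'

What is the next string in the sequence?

Reading off run lengths: j runs 1, 2, 3, 4; s runs 6, 7, 8, 9; g runs 12, 16, 20, 24 — each is linear in n, where the shown terms are n = 3, 4, 5, 6.
For the next term, n = 7, so the run lengths are 5, 10, 28.

jjjjjssssssssssgggggggggggggggggggggggggggg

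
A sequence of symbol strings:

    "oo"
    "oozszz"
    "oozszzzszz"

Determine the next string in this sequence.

oozszzzszzzszz

The strings grow by a fixed suffix zszz each time.
So the next term is oozszzzszz·zszz.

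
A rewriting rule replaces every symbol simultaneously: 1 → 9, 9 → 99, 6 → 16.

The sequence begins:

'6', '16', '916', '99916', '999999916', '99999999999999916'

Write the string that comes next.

999999999999999999999999999999916

φ(99999999999999916) expands symbol-by-symbol to 99 99 99 99 99 99 99 99 99 99 99 99 99 99 99 9 16; joining the 17 pieces gives the next term.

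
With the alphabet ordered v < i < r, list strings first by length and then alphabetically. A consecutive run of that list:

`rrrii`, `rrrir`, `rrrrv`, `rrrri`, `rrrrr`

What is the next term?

After rrrrr the length-5 strings are exhausted; the first length-6 string is 6 copies of v.

vvvvvv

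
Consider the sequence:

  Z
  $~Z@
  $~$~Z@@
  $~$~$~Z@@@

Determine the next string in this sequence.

$~$~$~$~Z@@@@

Every step adds $~ to the front and @ to the end of the previous string.
So the next term is $~·$~$~$~Z@@@·@.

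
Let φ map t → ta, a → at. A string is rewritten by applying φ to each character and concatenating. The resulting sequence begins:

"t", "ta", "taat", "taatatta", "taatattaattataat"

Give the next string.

φ(taatattaattataat) expands symbol-by-symbol to ta at at ta at ta ta at at ta ta at ta at at ta; joining the 16 pieces gives the next term.

taatattaattataatattataattaatatta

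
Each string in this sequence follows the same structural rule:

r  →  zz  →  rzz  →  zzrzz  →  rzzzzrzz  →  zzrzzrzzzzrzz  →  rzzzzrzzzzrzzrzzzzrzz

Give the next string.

zzrzzrzzzzrzzrzzzzrzzzzrzzrzzzzrzz

From term 3 onward, concatenate the second-to-last term with the last: r·zz = rzz, zz·rzz = zzrzz, …
The next term joins zzrzzrzzzzrzz and rzzzzrzzzzrzzrzzzzrzz.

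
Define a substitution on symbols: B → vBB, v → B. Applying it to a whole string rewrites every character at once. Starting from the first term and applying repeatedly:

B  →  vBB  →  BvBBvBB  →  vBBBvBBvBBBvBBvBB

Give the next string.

φ(vBBBvBBvBBBvBBvBB) expands symbol-by-symbol to B vBB vBB vBB B vBB vBB B vBB vBB vBB B vBB vBB B vBB vBB; joining the 17 pieces gives the next term.

BvBBvBBvBBBvBBvBBBvBBvBBvBBBvBBvBBBvBBvBB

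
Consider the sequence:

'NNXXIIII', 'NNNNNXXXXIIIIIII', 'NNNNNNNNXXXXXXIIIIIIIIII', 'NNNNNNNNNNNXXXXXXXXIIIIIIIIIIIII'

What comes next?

Reading off run lengths: N runs 2, 5, 8, 11; X runs 2, 4, 6, 8; I runs 4, 7, 10, 13 — each is linear in n (n = 1, 2, …).
At n = 5 the blocks have lengths 14, 10, 16.

NNNNNNNNNNNNNNXXXXXXXXXXIIIIIIIIIIIIIIII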